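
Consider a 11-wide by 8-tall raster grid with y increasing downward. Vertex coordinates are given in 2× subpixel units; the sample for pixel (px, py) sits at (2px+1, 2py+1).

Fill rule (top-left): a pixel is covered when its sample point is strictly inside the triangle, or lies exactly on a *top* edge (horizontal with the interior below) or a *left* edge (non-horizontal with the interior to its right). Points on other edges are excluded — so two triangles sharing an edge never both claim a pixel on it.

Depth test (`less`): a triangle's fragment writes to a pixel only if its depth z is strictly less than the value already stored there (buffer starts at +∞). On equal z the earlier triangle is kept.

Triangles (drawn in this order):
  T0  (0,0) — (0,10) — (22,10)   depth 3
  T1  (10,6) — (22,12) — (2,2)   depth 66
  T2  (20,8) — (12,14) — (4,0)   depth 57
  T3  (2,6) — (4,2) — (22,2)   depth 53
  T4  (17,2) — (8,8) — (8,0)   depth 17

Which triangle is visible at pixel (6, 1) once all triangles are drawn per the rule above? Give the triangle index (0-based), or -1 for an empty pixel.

T0:
  2·area = 220  (B↔C swapped to make it positive)
  edge (0, 0)→(22, 10): d=(22,10) right/bottom  bias=-1
  edge (22, 10)→(0, 10): d=(-22,0) right/bottom  bias=-1
  edge (0, 10)→(0, 0): d=(0,-10) top-left  bias=+0
    (0,0)@(1, 1): e=[12,198,10] → X
    (1,0)@(3, 1): e=[-8,198,30] → .
    (0,1)@(1, 3): e=[56,154,10] → X
    (1,1)@(3, 3): e=[36,154,30] → X
    (2,1)@(5, 3): e=[16,154,50] → X
    (3,1)@(7, 3): e=[-4,154,70] → .
    (0,2)@(1, 5): e=[100,110,10] → X
    (3,2)@(7, 5): e=[40,110,70] → X
    (4,2)@(9, 5): e=[20,110,90] → X
    (5,2)@(11, 5): e=[0,110,110] → .  [on edge]
    (0,3)@(1, 7): e=[144,66,10] → X
    (5,3)@(11, 7): e=[44,66,110] → X
  covered (27 px):
    X . . . . . . . . . .
    X X X . . . . . . . .
    X X X X X . . . . . .
    X X X X X X X X . . .
    X X X X X X X X X X .
    . . . . . . . . . . .
    . . . . . . . . . . .
    . . . . . . . . . . .
T1:
  degenerate (2·area = 0) — covers nothing
T2:
  2·area = 160
  edge (20, 8)→(12, 14): d=(-8,6) right/bottom  bias=-1
  edge (12, 14)→(4, 0): d=(-8,-14) top-left  bias=+0
  edge (4, 0)→(20, 8): d=(16,8) right/bottom  bias=-1
    (2,0)@(5, 1): e=[146,6,8] → X
    (3,0)@(7, 1): e=[134,34,-8] → .
    (2,1)@(5, 3): e=[130,-10,40] → .
    (3,1)@(7, 3): e=[118,18,24] → X
    (4,1)@(9, 3): e=[106,46,8] → X
    (5,1)@(11, 3): e=[94,74,-8] → .
    (3,2)@(7, 5): e=[102,2,56] → X
    (5,2)@(11, 5): e=[78,58,24] → X
    (6,2)@(13, 5): e=[66,86,8] → X
    (7,2)@(15, 5): e=[54,114,-8] → .
    (3,3)@(7, 7): e=[86,-14,88] → .
    (4,3)@(9, 7): e=[74,14,72] → X
  covered (20 px):
    . . X . . . . . . . .
    . . . X X . . . . . .
    . . . X X X X . . . .
    . . . . X X X X X . .
    . . . . . X X X X . .
    . . . . . X X X . . .
    . . . . . . X . . . .
    . . . . . . . . . . .
T3:
  2·area = 72
  edge (2, 6)→(4, 2): d=(2,-4) top-left  bias=+0
  edge (4, 2)→(22, 2): d=(18,0) top-left  bias=+0
  edge (22, 2)→(2, 6): d=(-20,4) right/bottom  bias=-1
    (2,1)@(5, 3): e=[6,18,48] → X
    (3,1)@(7, 3): e=[14,18,40] → X
    (4,1)@(9, 3): e=[22,18,32] → X
    (5,1)@(11, 3): e=[30,18,24] → X
    (6,1)@(13, 3): e=[38,18,16] → X
    (7,1)@(15, 3): e=[46,18,8] → X
    (8,1)@(17, 3): e=[54,18,0] → .  [on edge]
    (1,2)@(3, 5): e=[2,54,16] → X
    (3,2)@(7, 5): e=[18,54,0] → .  [on edge]
    (4,2)@(9, 5): e=[26,54,-8] → .
    (5,2)@(11, 5): e=[34,54,-16] → .
    (6,2)@(13, 5): e=[42,54,-24] → .
  covered (8 px):
    . . . . . . . . . . .
    . . X X X X X X . . .
    . X X . . . . . . . .
    . . . . . . . . . . .
    . . . . . . . . . . .
    . . . . . . . . . . .
    . . . . . . . . . . .
    . . . . . . . . . . .
T4:
  2·area = 72
  edge (17, 2)→(8, 8): d=(-9,6) right/bottom  bias=-1
  edge (8, 8)→(8, 0): d=(0,-8) top-left  bias=+0
  edge (8, 0)→(17, 2): d=(9,2) right/bottom  bias=-1
    (4,0)@(9, 1): e=[57,8,7] → X
    (5,0)@(11, 1): e=[45,24,3] → X
    (6,0)@(13, 1): e=[33,40,-1] → .
    (4,1)@(9, 3): e=[39,8,25] → X
    (6,1)@(13, 3): e=[15,40,17] → X
    (7,1)@(15, 3): e=[3,56,13] → X
    (8,1)@(17, 3): e=[-9,72,9] → .
    (4,2)@(9, 5): e=[21,8,43] → X
    (6,2)@(13, 5): e=[-3,40,35] → .
    (7,2)@(15, 5): e=[-15,56,31] → .
    (4,3)@(9, 7): e=[3,8,61] → X
    (5,3)@(11, 7): e=[-9,24,57] → .
  covered (9 px):
    . . . . X X . . . . .
    . . . . X X X X . . .
    . . . . X X . . . . .
    . . . . X . . . . . .
    . . . . . . . . . . .
    . . . . . . . . . . .
    . . . . . . . . . . .
    . . . . . . . . . . .

Z-buffer (winner per pixel, '.' = empty):
  0 . 2 . 4 4 . . . . .
  0 0 0 3 4 4 4 4 . . .
  0 0 0 0 0 4 2 . . . .
  0 0 0 0 0 0 0 0 2 . .
  0 0 0 0 0 0 0 0 0 0 .
  . . . . . 2 2 2 . . .
  . . . . . . 2 . . . .
  . . . . . . . . . . .

Result: 4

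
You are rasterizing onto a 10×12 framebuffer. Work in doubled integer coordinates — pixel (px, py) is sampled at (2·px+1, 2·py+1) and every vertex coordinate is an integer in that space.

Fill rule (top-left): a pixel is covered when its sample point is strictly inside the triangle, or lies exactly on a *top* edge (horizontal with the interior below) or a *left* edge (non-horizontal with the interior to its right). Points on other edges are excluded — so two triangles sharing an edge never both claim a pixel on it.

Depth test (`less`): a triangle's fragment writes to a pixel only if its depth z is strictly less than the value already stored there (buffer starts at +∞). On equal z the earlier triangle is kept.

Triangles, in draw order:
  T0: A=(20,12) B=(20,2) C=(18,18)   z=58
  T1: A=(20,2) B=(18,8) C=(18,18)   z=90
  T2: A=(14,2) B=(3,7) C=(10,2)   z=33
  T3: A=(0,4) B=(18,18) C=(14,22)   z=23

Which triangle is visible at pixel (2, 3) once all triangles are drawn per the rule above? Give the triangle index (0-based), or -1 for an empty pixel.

T0:
  2·area = 20  (B↔C swapped to make it positive)
  edge (20, 12)→(18, 18): d=(-2,6) right/bottom  bias=-1
  edge (18, 18)→(20, 2): d=(2,-16) top-left  bias=+0
  edge (20, 2)→(20, 12): d=(0,10) right/bottom  bias=-1
    (9,5)@(19, 11): e=[8,2,10] → X
    (9,6)@(19, 13): e=[4,6,10] → X
    (9,7)@(19, 15): e=[0,10,10] → .  [on edge]
    (8,10)@(17, 21): e=[0,-10,30] → .  [on edge]
  covered (2 px):
    . . . . . . . . . .
    . . . . . . . . . .
    . . . . . . . . . .
    . . . . . . . . . .
    . . . . . . . . . .
    . . . . . . . . . X
    . . . . . . . . . X
    . . . . . . . . . .
    . . . . . . . . . .
    . . . . . . . . . .
    . . . . . . . . . .
    . . . . . . . . . .
T1:
  2·area = 20  (B↔C swapped to make it positive)
  edge (20, 2)→(18, 18): d=(-2,16) right/bottom  bias=-1
  edge (18, 18)→(18, 8): d=(0,-10) top-left  bias=+0
  edge (18, 8)→(20, 2): d=(2,-6) top-left  bias=+0
    (9,2)@(19, 5): e=[10,10,0] → X  [on edge]
    (9,3)@(19, 7): e=[6,10,4] → X
    (9,4)@(19, 9): e=[2,10,8] → X
    (8,5)@(17, 11): e=[30,-10,0] → .  [on edge]
    (9,5)@(19, 11): e=[-2,10,12] → .
    (7,8)@(15, 17): e=[50,-30,0] → .  [on edge]
    (6,11)@(13, 23): e=[70,-50,0] → .  [on edge]
  covered (3 px):
    . . . . . . . . . .
    . . . . . . . . . .
    . . . . . . . . . X
    . . . . . . . . . X
    . . . . . . . . . X
    . . . . . . . . . .
    . . . . . . . . . .
    . . . . . . . . . .
    . . . . . . . . . .
    . . . . . . . . . .
    . . . . . . . . . .
    . . . . . . . . . .
T2:
  2·area = 20
  edge (14, 2)→(3, 7): d=(-11,5) right/bottom  bias=-1
  edge (3, 7)→(10, 2): d=(7,-5) top-left  bias=+0
  edge (10, 2)→(14, 2): d=(4,0) top-left  bias=+0
    (4,1)@(9, 3): e=[14,2,4] → X
    (5,1)@(11, 3): e=[4,12,4] → X
    (6,1)@(13, 3): e=[-6,22,4] → .
    (3,2)@(7, 5): e=[2,6,12] → X
    (4,2)@(9, 5): e=[-8,16,12] → .
    (5,2)@(11, 5): e=[-18,26,12] → .
    (1,3)@(3, 7): e=[0,0,20] → .  [on edge]
    (3,3)@(7, 7): e=[-20,20,20] → .
  covered (3 px):
    . . . . . . . . . .
    . . . . X X . . . .
    . . . X . . . . . .
    . . . . . . . . . .
    . . . . . . . . . .
    . . . . . . . . . .
    . . . . . . . . . .
    . . . . . . . . . .
    . . . . . . . . . .
    . . . . . . . . . .
    . . . . . . . . . .
    . . . . . . . . . .
T3:
  2·area = 128
  edge (0, 4)→(18, 18): d=(18,14) right/bottom  bias=-1
  edge (18, 18)→(14, 22): d=(-4,4) right/bottom  bias=-1
  edge (14, 22)→(0, 4): d=(-14,-18) top-left  bias=+0
    (0,2)@(1, 5): e=[4,120,4] → X
    (1,2)@(3, 5): e=[-24,112,40] → .
    (0,3)@(1, 7): e=[40,112,-24] → .
    (1,3)@(3, 7): e=[12,104,12] → X
    (2,3)@(5, 7): e=[-16,96,48] → .
    (1,4)@(3, 9): e=[48,96,-16] → .
    (2,4)@(5, 9): e=[20,88,20] → X
    (3,4)@(7, 9): e=[-8,80,56] → .
    (2,5)@(5, 11): e=[56,80,-8] → .
    (3,5)@(7, 11): e=[28,72,28] → X
    (4,5)@(9, 11): e=[0,64,64] → .  [on edge]
    (3,6)@(7, 13): e=[64,64,0] → X  [on edge]
    (9,8)@(19, 17): e=[-32,0,160] → .  [on edge]
    (8,9)@(17, 19): e=[32,0,96] → .  [on edge]
    (7,10)@(15, 21): e=[96,0,32] → .  [on edge]
    (6,11)@(13, 23): e=[160,0,-32] → .  [on edge]
  covered (15 px):
    . . . . . . . . . .
    . . . . . . . . . .
    X . . . . . . . . .
    . X . . . . . . . .
    . . X . . . . . . .
    . . . X . . . . . .
    . . . X X X . . . .
    . . . . X X X . . .
    . . . . . X X X . .
    . . . . . . X X . .
    . . . . . . . . . .
    . . . . . . . . . .

Z-buffer (winner per pixel, '.' = empty):
  . . . . . . . . . .
  . . . . 2 2 . . . .
  3 . . 2 . . . . . 1
  . 3 . . . . . . . 1
  . . 3 . . . . . . 1
  . . . 3 . . . . . 0
  . . . 3 3 3 . . . 0
  . . . . 3 3 3 . . .
  . . . . . 3 3 3 . .
  . . . . . . 3 3 . .
  . . . . . . . . . .
  . . . . . . . . . .

Final: -1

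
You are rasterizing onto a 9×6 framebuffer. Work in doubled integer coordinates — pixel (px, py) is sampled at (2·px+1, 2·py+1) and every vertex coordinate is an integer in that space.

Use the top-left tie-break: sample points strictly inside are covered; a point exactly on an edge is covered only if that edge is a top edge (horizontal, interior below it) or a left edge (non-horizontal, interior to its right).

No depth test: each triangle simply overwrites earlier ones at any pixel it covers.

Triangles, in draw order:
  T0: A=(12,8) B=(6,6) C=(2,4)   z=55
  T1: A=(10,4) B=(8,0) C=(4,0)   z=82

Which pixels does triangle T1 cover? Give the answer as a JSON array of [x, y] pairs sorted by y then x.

T0:
  2·area = 4
  edge (12, 8)→(6, 6): d=(-6,-2) top-left  bias=+0
  edge (6, 6)→(2, 4): d=(-4,-2) top-left  bias=+0
  edge (2, 4)→(12, 8): d=(10,4) right/bottom  bias=-1
    (1,2)@(3, 5): e=[0,-2,6] → ·  [on edge]
    (4,3)@(9, 7): e=[0,2,2] → #  [on edge]
    (5,3)@(11, 7): e=[4,6,-6] → ·
    (4,4)@(9, 9): e=[-12,-6,22] → ·
    (7,4)@(15, 9): e=[0,6,-2] → ·  [on edge]
  covered (1 px):
    · · · · · · · · ·
    · · · · · · · · ·
    · · · · · · · · ·
    · · · · # · · · ·
    · · · · · · · · ·
    · · · · · · · · ·
T1:
  2·area = 16  (B↔C swapped to make it positive)
  edge (10, 4)→(4, 0): d=(-6,-4) top-left  bias=+0
  edge (4, 0)→(8, 0): d=(4,0) top-left  bias=+0
  edge (8, 0)→(10, 4): d=(2,4) right/bottom  bias=-1
    (3,0)@(7, 1): e=[6,4,6] → #
    (4,0)@(9, 1): e=[14,4,-2] → ·
    (3,1)@(7, 3): e=[-6,12,10] → ·
    (4,1)@(9, 3): e=[2,12,2] → #
    (5,1)@(11, 3): e=[10,12,-6] → ·
    (4,2)@(9, 5): e=[-10,20,6] → ·
  covered (2 px):
    · · · # · · · · ·
    · · · · # · · · ·
    · · · · · · · · ·
    · · · · · · · · ·
    · · · · · · · · ·
    · · · · · · · · ·

Answer: [[3,0],[4,1]]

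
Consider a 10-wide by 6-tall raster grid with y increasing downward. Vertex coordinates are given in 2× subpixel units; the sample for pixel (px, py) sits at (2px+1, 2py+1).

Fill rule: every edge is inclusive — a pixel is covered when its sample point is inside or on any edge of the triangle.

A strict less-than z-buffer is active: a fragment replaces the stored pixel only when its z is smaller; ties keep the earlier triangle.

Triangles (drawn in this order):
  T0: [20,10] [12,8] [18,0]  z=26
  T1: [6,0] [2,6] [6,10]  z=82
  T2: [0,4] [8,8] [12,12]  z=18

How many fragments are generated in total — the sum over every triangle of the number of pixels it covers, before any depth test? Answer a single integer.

T0:
  2·area = 76
  edge (20, 10)→(12, 8): d=(-8,-2) inclusive
  edge (12, 8)→(18, 0): d=(6,-8) inclusive
  edge (18, 0)→(20, 10): d=(2,10) inclusive
    (8,1)@(17, 3): e=[50,10,16] → X
    (9,1)@(19, 3): e=[54,26,-4] → .
    (7,2)@(15, 5): e=[30,6,40] → X
    (9,2)@(19, 5): e=[38,38,0] → X  [on edge]
    (6,3)@(13, 7): e=[10,2,64] → X
    (6,4)@(13, 9): e=[-6,14,68] → .
    (7,4)@(15, 9): e=[-2,30,48] → .
    (8,4)@(17, 9): e=[2,46,28] → X
    (8,5)@(17, 11): e=[-14,58,32] → .
    (9,5)@(19, 11): e=[-10,74,12] → .
  covered (10 px):
    . . . . . . . . . .
    . . . . . . . . X .
    . . . . . . . X X X
    . . . . . . X X X X
    . . . . . . . . X X
    . . . . . . . . . .
T1:
  2·area = 40  (B↔C swapped to make it positive)
  edge (6, 0)→(6, 10): d=(0,10) inclusive
  edge (6, 10)→(2, 6): d=(-4,-4) inclusive
  edge (2, 6)→(6, 0): d=(4,-6) inclusive
    (2,1)@(5, 3): e=[10,24,6] → X
    (3,1)@(7, 3): e=[-10,32,18] → .
    (0,2)@(1, 5): e=[50,0,-10] → .  [on edge]
    (1,2)@(3, 5): e=[30,8,2] → X
    (3,2)@(7, 5): e=[-10,24,26] → .
    (1,3)@(3, 7): e=[30,0,10] → X  [on edge]
    (3,3)@(7, 7): e=[-10,16,34] → .
    (1,4)@(3, 9): e=[30,-8,18] → .
    (2,4)@(5, 9): e=[10,0,30] → X  [on edge]
    (3,4)@(7, 9): e=[-10,8,42] → .
    (2,5)@(5, 11): e=[10,-8,38] → .
    (3,5)@(7, 11): e=[-10,0,50] → .  [on edge]
  covered (6 px):
    . . . . . . . . . .
    . . X . . . . . . .
    . X X . . . . . . .
    . X X . . . . . . .
    . . X . . . . . . .
    . . . . . . . . . .
T2:
  2·area = 16
  edge (0, 4)→(8, 8): d=(8,4) inclusive
  edge (8, 8)→(12, 12): d=(4,4) inclusive
  edge (12, 12)→(0, 4): d=(-12,-8) inclusive
    (0,0)@(1, 1): e=[-28,0,44] → .  [on edge]
    (1,1)@(3, 3): e=[-20,0,36] → .  [on edge]
    (2,2)@(5, 5): e=[-12,0,28] → .  [on edge]
    (2,3)@(5, 7): e=[4,8,4] → X
    (3,3)@(7, 7): e=[-4,0,20] → .  [on edge]
    (2,4)@(5, 9): e=[20,16,-20] → .
    (4,4)@(9, 9): e=[4,0,12] → X  [on edge]
    (5,4)@(11, 9): e=[-4,-8,28] → .
    (4,5)@(9, 11): e=[20,8,-12] → .
    (5,5)@(11, 11): e=[12,0,4] → X  [on edge]
    (6,5)@(13, 11): e=[4,-8,20] → .
  covered (3 px):
    . . . . . . . . . .
    . . . . . . . . . .
    . . . . . . . . . .
    . . X . . . . . . .
    . . . . X . . . . .
    . . . . . X . . . .

Result: 19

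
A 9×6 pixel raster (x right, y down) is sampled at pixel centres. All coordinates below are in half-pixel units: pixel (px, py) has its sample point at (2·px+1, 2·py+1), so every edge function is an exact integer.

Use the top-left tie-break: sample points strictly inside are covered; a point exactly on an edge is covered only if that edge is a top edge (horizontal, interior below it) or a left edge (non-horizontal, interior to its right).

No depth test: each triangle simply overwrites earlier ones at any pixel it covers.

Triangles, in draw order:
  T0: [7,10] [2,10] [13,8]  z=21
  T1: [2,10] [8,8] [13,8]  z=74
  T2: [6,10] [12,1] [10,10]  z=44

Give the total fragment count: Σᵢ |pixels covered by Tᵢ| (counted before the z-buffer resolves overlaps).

T0:
  2·area = 10
  edge (7, 10)→(2, 10): d=(-5,0) right/bottom  bias=-1
  edge (2, 10)→(13, 8): d=(11,-2) top-left  bias=+0
  edge (13, 8)→(7, 10): d=(-6,2) right/bottom  bias=-1
    (4,4)@(9, 9): e=[5,3,2] → X
    (5,4)@(11, 9): e=[5,7,-2] → .
    (4,5)@(9, 11): e=[-5,25,-10] → .
  covered (1 px):
    . . . . . . . . .
    . . . . . . . . .
    . . . . . . . . .
    . . . . . . . . .
    . . . . X . . . .
    . . . . . . . . .
T1:
  2·area = 10
  edge (2, 10)→(8, 8): d=(6,-2) top-left  bias=+0
  edge (8, 8)→(13, 8): d=(5,0) top-left  bias=+0
  edge (13, 8)→(2, 10): d=(-11,2) right/bottom  bias=-1
    (8,2)@(17, 5): e=[0,-15,25] → .  [on edge]
    (5,3)@(11, 7): e=[0,-5,15] → .  [on edge]
    (2,4)@(5, 9): e=[0,5,5] → X  [on edge]
    (3,4)@(7, 9): e=[4,5,1] → X
    (4,4)@(9, 9): e=[8,5,-3] → .
    (2,5)@(5, 11): e=[12,15,-17] → .
    (3,5)@(7, 11): e=[16,15,-21] → .
  covered (2 px):
    . . . . . . . . .
    . . . . . . . . .
    . . . . . . . . .
    . . . . . . . . .
    . . X X . . . . .
    . . . . . . . . .
T2:
  2·area = 36
  edge (6, 10)→(12, 1): d=(6,-9) top-left  bias=+0
  edge (12, 1)→(10, 10): d=(-2,9) right/bottom  bias=-1
  edge (10, 10)→(6, 10): d=(-4,0) right/bottom  bias=-1
    (5,1)@(11, 3): e=[3,5,28] → X
    (6,1)@(13, 3): e=[21,-13,28] → .
    (5,2)@(11, 5): e=[15,1,20] → X
    (6,2)@(13, 5): e=[33,-17,20] → .
    (4,3)@(9, 7): e=[9,15,12] → X
    (5,3)@(11, 7): e=[27,-3,12] → .
    (3,4)@(7, 9): e=[3,29,4] → X
    (5,4)@(11, 9): e=[39,-7,4] → .
    (3,5)@(7, 11): e=[15,25,-4] → .
    (4,5)@(9, 11): e=[33,7,-4] → .
  covered (5 px):
    . . . . . . . . .
    . . . . . X . . .
    . . . . . X . . .
    . . . . X . . . .
    . . . X X . . . .
    . . . . . . . . .

Final: 8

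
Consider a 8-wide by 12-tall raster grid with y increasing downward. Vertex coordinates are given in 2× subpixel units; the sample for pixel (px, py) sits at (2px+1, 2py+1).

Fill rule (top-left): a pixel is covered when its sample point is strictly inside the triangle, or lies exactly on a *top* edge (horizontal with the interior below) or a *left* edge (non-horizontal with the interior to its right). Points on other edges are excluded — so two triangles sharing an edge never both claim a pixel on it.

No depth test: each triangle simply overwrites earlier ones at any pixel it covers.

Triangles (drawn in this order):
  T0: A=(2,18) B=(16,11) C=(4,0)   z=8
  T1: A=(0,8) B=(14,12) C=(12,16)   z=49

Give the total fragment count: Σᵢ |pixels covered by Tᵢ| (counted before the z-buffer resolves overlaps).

T0:
  2·area = 238  (B↔C swapped to make it positive)
  edge (2, 18)→(4, 0): d=(2,-18) top-left  bias=+0
  edge (4, 0)→(16, 11): d=(12,11) right/bottom  bias=-1
  edge (16, 11)→(2, 18): d=(-14,7) right/bottom  bias=-1
    (2,0)@(5, 1): e=[20,1,217] → █
    (3,0)@(7, 1): e=[56,-21,203] → ·
    (2,1)@(5, 3): e=[24,25,189] → █
    (3,1)@(7, 3): e=[60,3,175] → █
    (4,1)@(9, 3): e=[96,-19,161] → ·
    (2,2)@(5, 5): e=[28,49,161] → █
    (4,2)@(9, 5): e=[100,5,133] → █
    (5,2)@(11, 5): e=[136,-17,119] → ·
    (2,3)@(5, 7): e=[32,73,133] → █
    (5,3)@(11, 7): e=[140,7,91] → █
    (6,3)@(13, 7): e=[176,-15,77] → ·
    (1,4)@(3, 9): e=[0,119,119] → █  [on edge]
  covered (32 px):
    · · █ · · · · ·
    · · █ █ · · · ·
    · · █ █ █ · · ·
    · · █ █ █ █ · ·
    · █ █ █ █ █ █ ·
    · █ █ █ █ █ █ █
    · █ █ █ █ █ · ·
    · █ █ █ · · · ·
    · █ · · · · · ·
    · · · · · · · ·
    · · · · · · · ·
    · · · · · · · ·
T1:
  2·area = 64
  edge (0, 8)→(14, 12): d=(14,4) right/bottom  bias=-1
  edge (14, 12)→(12, 16): d=(-2,4) right/bottom  bias=-1
  edge (12, 16)→(0, 8): d=(-12,-8) top-left  bias=+0
    (1,4)@(3, 9): e=[2,50,12] → █
    (2,4)@(5, 9): e=[-6,42,28] → ·
    (1,5)@(3, 11): e=[30,46,-12] → ·
    (2,5)@(5, 11): e=[22,38,4] → █
    (3,5)@(7, 11): e=[14,30,20] → █
    (4,5)@(9, 11): e=[6,22,36] → █
    (5,5)@(11, 11): e=[-2,14,52] → ·
    (2,6)@(5, 13): e=[50,34,-20] → ·
    (3,6)@(7, 13): e=[42,26,-4] → ·
    (4,6)@(9, 13): e=[34,18,12] → █
    (5,6)@(11, 13): e=[26,10,28] → █
    (6,6)@(13, 13): e=[18,2,44] → █
  covered (8 px):
    · · · · · · · ·
    · · · · · · · ·
    · · · · · · · ·
    · · · · · · · ·
    · █ · · · · · ·
    · · █ █ █ · · ·
    · · · · █ █ █ ·
    · · · · · █ · ·
    · · · · · · · ·
    · · · · · · · ·
    · · · · · · · ·
    · · · · · · · ·

Final: 40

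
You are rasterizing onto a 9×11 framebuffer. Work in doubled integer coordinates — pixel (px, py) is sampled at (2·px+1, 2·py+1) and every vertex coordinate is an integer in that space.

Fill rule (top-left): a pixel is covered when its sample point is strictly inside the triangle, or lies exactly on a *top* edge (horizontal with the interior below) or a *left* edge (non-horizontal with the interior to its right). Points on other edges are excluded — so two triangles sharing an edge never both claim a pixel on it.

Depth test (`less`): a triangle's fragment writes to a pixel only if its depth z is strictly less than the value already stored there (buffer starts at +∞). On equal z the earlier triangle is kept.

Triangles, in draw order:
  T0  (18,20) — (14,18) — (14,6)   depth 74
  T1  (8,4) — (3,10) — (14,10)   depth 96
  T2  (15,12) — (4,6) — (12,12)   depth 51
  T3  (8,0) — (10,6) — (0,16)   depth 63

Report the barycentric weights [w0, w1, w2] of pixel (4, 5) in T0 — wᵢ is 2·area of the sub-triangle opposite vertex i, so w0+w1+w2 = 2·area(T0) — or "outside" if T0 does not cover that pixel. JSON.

T0:
  2·area = 48
  edge (18, 20)→(14, 18): d=(-4,-2) top-left  bias=+0
  edge (14, 18)→(14, 6): d=(0,-12) top-left  bias=+0
  edge (14, 6)→(18, 20): d=(4,14) right/bottom  bias=-1
    (7,5)@(15, 11): e=[30,12,6] → X
    (8,5)@(17, 11): e=[34,36,-22] → .
    (7,6)@(15, 13): e=[22,12,14] → X
    (8,6)@(17, 13): e=[26,36,-14] → .
    (7,7)@(15, 15): e=[14,12,22] → X
    (8,7)@(17, 15): e=[18,36,-6] → .
    (7,8)@(15, 17): e=[6,12,30] → X
    (8,8)@(17, 17): e=[10,36,2] → X
    (7,9)@(15, 19): e=[-2,12,38] → .
    (8,9)@(17, 19): e=[2,36,10] → X
    (8,10)@(17, 21): e=[-6,36,18] → .
  covered (6 px):
    . . . . . . . . .
    . . . . . . . . .
    . . . . . . . . .
    . . . . . . . . .
    . . . . . . . . .
    . . . . . . . X .
    . . . . . . . X .
    . . . . . . . X .
    . . . . . . . X X
    . . . . . . . . X
    . . . . . . . . .
T1:
  2·area = 66  (B↔C swapped to make it positive)
  edge (8, 4)→(14, 10): d=(6,6) right/bottom  bias=-1
  edge (14, 10)→(3, 10): d=(-11,0) right/bottom  bias=-1
  edge (3, 10)→(8, 4): d=(5,-6) top-left  bias=+0
    (2,0)@(5, 1): e=[0,99,-33] → .  [on edge]
    (3,1)@(7, 3): e=[0,77,-11] → .  [on edge]
    (4,2)@(9, 5): e=[0,55,11] → .  [on edge]
    (3,3)@(7, 7): e=[24,33,9] → X
    (4,3)@(9, 7): e=[12,33,21] → X
    (5,3)@(11, 7): e=[0,33,33] → .  [on edge]
    (2,4)@(5, 9): e=[48,11,7] → X
    (5,4)@(11, 9): e=[12,11,43] → X
    (6,4)@(13, 9): e=[0,11,55] → .  [on edge]
    (2,5)@(5, 11): e=[60,-11,17] → .
    (3,5)@(7, 11): e=[48,-11,29] → .
    (4,5)@(9, 11): e=[36,-11,41] → .
    (7,5)@(15, 11): e=[0,-11,77] → .  [on edge]
    (8,6)@(17, 13): e=[0,-33,99] → .  [on edge]
  covered (6 px):
    . . . . . . . . .
    . . . . . . . . .
    . . . . . . . . .
    . . . X X . . . .
    . . X X X X . . .
    . . . . . . . . .
    . . . . . . . . .
    . . . . . . . . .
    . . . . . . . . .
    . . . . . . . . .
    . . . . . . . . .
T2:
  2·area = 18  (B↔C swapped to make it positive)
  edge (15, 12)→(12, 12): d=(-3,0) right/bottom  bias=-1
  edge (12, 12)→(4, 6): d=(-8,-6) top-left  bias=+0
  edge (4, 6)→(15, 12): d=(11,6) right/bottom  bias=-1
    (4,4)@(9, 9): e=[9,6,3] → X
    (5,4)@(11, 9): e=[9,18,-9] → .
    (4,5)@(9, 11): e=[3,-10,25] → .
    (5,5)@(11, 11): e=[3,2,13] → X
    (6,5)@(13, 11): e=[3,14,1] → X
    (7,5)@(15, 11): e=[3,26,-11] → .
    (5,6)@(11, 13): e=[-3,-14,35] → .
    (6,6)@(13, 13): e=[-3,-2,23] → .
  covered (3 px):
    . . . . . . . . .
    . . . . . . . . .
    . . . . . . . . .
    . . . . . . . . .
    . . . . X . . . .
    . . . . . X X . .
    . . . . . . . . .
    . . . . . . . . .
    . . . . . . . . .
    . . . . . . . . .
    . . . . . . . . .
T3:
  2·area = 80
  edge (8, 0)→(10, 6): d=(2,6) right/bottom  bias=-1
  edge (10, 6)→(0, 16): d=(-10,10) right/bottom  bias=-1
  edge (0, 16)→(8, 0): d=(8,-16) top-left  bias=+0
    (7,0)@(15, 1): e=[-40,0,120] → .  [on edge]
    (3,1)@(7, 3): e=[12,60,8] → X
    (4,1)@(9, 3): e=[0,40,40] → .  [on edge]
    (6,1)@(13, 3): e=[-24,0,104] → .  [on edge]
    (3,2)@(7, 5): e=[16,40,24] → X
    (4,2)@(9, 5): e=[4,20,56] → X
    (5,2)@(11, 5): e=[-8,0,88] → .  [on edge]
    (2,3)@(5, 7): e=[32,40,8] → X
    (4,3)@(9, 7): e=[8,0,72] → .  [on edge]
    (2,4)@(5, 9): e=[36,20,24] → X
    (3,4)@(7, 9): e=[24,0,56] → .  [on edge]
    (5,4)@(11, 9): e=[0,-40,120] → .  [on edge]
    (2,5)@(5, 11): e=[40,0,40] → .  [on edge]
    (1,6)@(3, 13): e=[56,0,24] → .  [on edge]
    (0,7)@(1, 15): e=[72,0,8] → .  [on edge]
    (6,7)@(13, 15): e=[0,-120,200] → .  [on edge]
    (7,10)@(15, 21): e=[0,-200,280] → .  [on edge]
  covered (7 px):
    . . . . . . . . .
    . . . X . . . . .
    . . . X X . . . .
    . . X X . . . . .
    . . X . . . . . .
    . X . . . . . . .
    . . . . . . . . .
    . . . . . . . . .
    . . . . . . . . .
    . . . . . . . . .
    . . . . . . . . .

Result: "outside"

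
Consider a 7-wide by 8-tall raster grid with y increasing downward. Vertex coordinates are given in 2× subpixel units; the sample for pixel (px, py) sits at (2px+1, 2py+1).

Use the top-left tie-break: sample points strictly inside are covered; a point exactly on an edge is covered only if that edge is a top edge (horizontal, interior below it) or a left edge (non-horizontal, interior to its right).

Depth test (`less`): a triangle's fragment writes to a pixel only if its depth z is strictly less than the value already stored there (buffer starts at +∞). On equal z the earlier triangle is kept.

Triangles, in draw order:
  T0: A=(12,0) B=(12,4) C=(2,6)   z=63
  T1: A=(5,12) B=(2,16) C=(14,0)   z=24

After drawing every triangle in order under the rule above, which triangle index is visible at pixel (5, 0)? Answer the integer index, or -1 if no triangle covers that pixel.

T0:
  2·area = 40
  edge (12, 0)→(12, 4): d=(0,4) right/bottom  bias=-1
  edge (12, 4)→(2, 6): d=(-10,2) right/bottom  bias=-1
  edge (2, 6)→(12, 0): d=(10,-6) top-left  bias=+0
    (5,0)@(11, 1): e=[4,32,4] → █
    (6,0)@(13, 1): e=[-4,28,16] → ·
    (3,1)@(7, 3): e=[20,20,0] → █  [on edge]
    (4,1)@(9, 3): e=[12,16,12] → █
    (6,1)@(13, 3): e=[-4,8,36] → ·
    (2,2)@(5, 5): e=[28,4,8] → █
    (3,2)@(7, 5): e=[20,0,20] → ·  [on edge]
    (4,2)@(9, 5): e=[12,-4,32] → ·
    (5,2)@(11, 5): e=[4,-8,44] → ·
    (2,3)@(5, 7): e=[28,-16,28] → ·
  covered (5 px):
    · · · · · █ ·
    · · · █ █ █ ·
    · · █ · · · ·
    · · · · · · ·
    · · · · · · ·
    · · · · · · ·
    · · · · · · ·
    · · · · · · ·
T1:
  degenerate (2·area = 0) — covers nothing

Z-buffer (winner per pixel, '.' = empty):
  . . . . . 0 .
  . . . 0 0 0 .
  . . 0 . . . .
  . . . . . . .
  . . . . . . .
  . . . . . . .
  . . . . . . .
  . . . . . . .

Answer: 0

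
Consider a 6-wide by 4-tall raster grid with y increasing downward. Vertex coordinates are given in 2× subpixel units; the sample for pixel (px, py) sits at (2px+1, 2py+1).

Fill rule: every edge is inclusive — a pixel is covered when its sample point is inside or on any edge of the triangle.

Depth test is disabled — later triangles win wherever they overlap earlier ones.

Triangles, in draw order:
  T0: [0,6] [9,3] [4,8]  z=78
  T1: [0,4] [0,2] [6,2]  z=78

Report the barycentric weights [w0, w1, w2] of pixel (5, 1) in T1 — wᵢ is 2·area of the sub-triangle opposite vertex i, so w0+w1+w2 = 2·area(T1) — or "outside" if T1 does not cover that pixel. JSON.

T0:
  2·area = 30
  edge (0, 6)→(9, 3): d=(9,-3) inclusive
  edge (9, 3)→(4, 8): d=(-5,5) inclusive
  edge (4, 8)→(0, 6): d=(-4,-2) inclusive
    (5,0)@(11, 1): e=[-12,0,42] → .  [on edge]
    (4,1)@(9, 3): e=[0,0,30] → X  [on edge]
    (5,1)@(11, 3): e=[6,-10,34] → .
    (1,2)@(3, 5): e=[0,20,10] → X  [on edge]
    (2,2)@(5, 5): e=[6,10,14] → X
    (3,2)@(7, 5): e=[12,0,18] → X  [on edge]
    (4,2)@(9, 5): e=[18,-10,22] → .
    (1,3)@(3, 7): e=[18,10,2] → X
    (2,3)@(5, 7): e=[24,0,6] → X  [on edge]
    (3,3)@(7, 7): e=[30,-10,10] → .
  covered (6 px):
    . . . . . .
    . . . . X .
    . X X X . .
    . X X . . .
T1:
  2·area = 12
  edge (0, 4)→(0, 2): d=(0,-2) inclusive
  edge (0, 2)→(6, 2): d=(6,0) inclusive
  edge (6, 2)→(0, 4): d=(-6,2) inclusive
    (4,0)@(9, 1): e=[18,-6,0] → .  [on edge]
    (0,1)@(1, 3): e=[2,6,4] → X
    (1,1)@(3, 3): e=[6,6,0] → X  [on edge]
    (2,1)@(5, 3): e=[10,6,-4] → .
    (0,2)@(1, 5): e=[2,18,-8] → .
    (1,2)@(3, 5): e=[6,18,-12] → .
  covered (2 px):
    . . . . . .
    X X . . . .
    . . . . . .
    . . . . . .

Final: "outside"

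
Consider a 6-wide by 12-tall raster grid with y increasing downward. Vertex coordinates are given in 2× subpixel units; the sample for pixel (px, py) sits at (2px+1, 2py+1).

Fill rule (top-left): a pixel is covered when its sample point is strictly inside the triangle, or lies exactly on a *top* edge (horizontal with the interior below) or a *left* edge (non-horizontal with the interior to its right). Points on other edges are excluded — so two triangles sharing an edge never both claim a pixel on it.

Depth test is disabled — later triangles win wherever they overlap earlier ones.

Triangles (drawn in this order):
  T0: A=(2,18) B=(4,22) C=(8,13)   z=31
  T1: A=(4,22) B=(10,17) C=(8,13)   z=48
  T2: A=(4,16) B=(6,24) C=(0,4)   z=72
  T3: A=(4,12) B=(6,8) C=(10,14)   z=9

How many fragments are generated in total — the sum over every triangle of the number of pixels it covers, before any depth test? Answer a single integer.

T0:
  2·area = 34  (B↔C swapped to make it positive)
  edge (2, 18)→(8, 13): d=(6,-5) top-left  bias=+0
  edge (8, 13)→(4, 22): d=(-4,9) right/bottom  bias=-1
  edge (4, 22)→(2, 18): d=(-2,-4) top-left  bias=+0
    (3,7)@(7, 15): e=[7,1,26] → █
    (4,7)@(9, 15): e=[17,-17,34] → ·
    (2,8)@(5, 17): e=[9,11,14] → █
    (3,8)@(7, 17): e=[19,-7,22] → ·
    (1,9)@(3, 19): e=[11,21,2] → █
    (3,9)@(7, 19): e=[31,-15,18] → ·
    (1,10)@(3, 21): e=[23,13,-2] → ·
    (2,10)@(5, 21): e=[33,-5,6] → ·
  covered (4 px):
    · · · · · ·
    · · · · · ·
    · · · · · ·
    · · · · · ·
    · · · · · ·
    · · · · · ·
    · · · · · ·
    · · · █ · ·
    · · █ · · ·
    · █ █ · · ·
    · · · · · ·
    · · · · · ·
T1:
  2·area = 34  (B↔C swapped to make it positive)
  edge (4, 22)→(8, 13): d=(4,-9) top-left  bias=+0
  edge (8, 13)→(10, 17): d=(2,4) right/bottom  bias=-1
  edge (10, 17)→(4, 22): d=(-6,5) right/bottom  bias=-1
    (1,1)@(3, 3): e=[-85,0,119] → ·  [on edge]
    (2,3)@(5, 7): e=[-51,0,85] → ·  [on edge]
    (3,5)@(7, 11): e=[-17,0,51] → ·  [on edge]
    (4,7)@(9, 15): e=[17,0,17] → ·  [on edge]
    (3,8)@(7, 17): e=[7,12,15] → █
    (4,8)@(9, 17): e=[25,4,5] → █
    (5,8)@(11, 17): e=[43,-4,-5] → ·
    (3,9)@(7, 19): e=[15,16,3] → █
    (4,9)@(9, 19): e=[33,8,-7] → ·
    (5,9)@(11, 19): e=[51,0,-17] → ·  [on edge]
    (2,10)@(5, 21): e=[5,28,1] → █
    (3,10)@(7, 21): e=[23,20,-9] → ·
  covered (4 px):
    · · · · · ·
    · · · · · ·
    · · · · · ·
    · · · · · ·
    · · · · · ·
    · · · · · ·
    · · · · · ·
    · · · · · ·
    · · · █ █ ·
    · · · █ · ·
    · · █ · · ·
    · · · · · ·
T2:
  2·area = 8
  edge (4, 16)→(6, 24): d=(2,8) right/bottom  bias=-1
  edge (6, 24)→(0, 4): d=(-6,-20) top-left  bias=+0
  edge (0, 4)→(4, 16): d=(4,12) right/bottom  bias=-1
    (0,3)@(1, 7): e=[6,2,0] → ·  [on edge]
    (1,6)@(3, 13): e=[2,6,0] → ·  [on edge]
    (2,9)@(5, 19): e=[-2,10,0] → ·  [on edge]
  covered (0 px):
    · · · · · ·
    · · · · · ·
    · · · · · ·
    · · · · · ·
    · · · · · ·
    · · · · · ·
    · · · · · ·
    · · · · · ·
    · · · · · ·
    · · · · · ·
    · · · · · ·
    · · · · · ·
T3:
  2·area = 28
  edge (4, 12)→(6, 8): d=(2,-4) top-left  bias=+0
  edge (6, 8)→(10, 14): d=(4,6) right/bottom  bias=-1
  edge (10, 14)→(4, 12): d=(-6,-2) top-left  bias=+0
    (0,5)@(1, 11): e=[-14,42,0] → ·  [on edge]
    (2,5)@(5, 11): e=[2,18,8] → █
    (3,5)@(7, 11): e=[10,6,12] → █
    (4,5)@(9, 11): e=[18,-6,16] → ·
    (2,6)@(5, 13): e=[6,26,-4] → ·
    (3,6)@(7, 13): e=[14,14,0] → █  [on edge]
    (4,6)@(9, 13): e=[22,2,4] → █
    (5,6)@(11, 13): e=[30,-10,8] → ·
    (3,7)@(7, 15): e=[18,22,-12] → ·
    (4,7)@(9, 15): e=[26,10,-8] → ·
  covered (4 px):
    · · · · · ·
    · · · · · ·
    · · · · · ·
    · · · · · ·
    · · · · · ·
    · · █ █ · ·
    · · · █ █ ·
    · · · · · ·
    · · · · · ·
    · · · · · ·
    · · · · · ·
    · · · · · ·

Result: 12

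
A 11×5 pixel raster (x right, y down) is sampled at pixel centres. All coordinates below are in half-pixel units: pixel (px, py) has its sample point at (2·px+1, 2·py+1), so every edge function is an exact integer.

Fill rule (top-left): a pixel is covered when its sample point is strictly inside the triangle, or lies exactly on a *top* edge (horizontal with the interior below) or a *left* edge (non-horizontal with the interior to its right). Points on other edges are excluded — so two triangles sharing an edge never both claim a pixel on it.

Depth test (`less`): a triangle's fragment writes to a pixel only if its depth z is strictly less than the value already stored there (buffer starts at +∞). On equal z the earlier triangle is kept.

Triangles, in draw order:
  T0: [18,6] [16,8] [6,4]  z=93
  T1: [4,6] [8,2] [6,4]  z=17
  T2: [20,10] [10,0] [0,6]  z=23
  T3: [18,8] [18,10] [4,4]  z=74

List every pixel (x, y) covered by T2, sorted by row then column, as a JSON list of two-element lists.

T0:
  2·area = 28
  edge (18, 6)→(16, 8): d=(-2,2) right/bottom  bias=-1
  edge (16, 8)→(6, 4): d=(-10,-4) top-left  bias=+0
  edge (6, 4)→(18, 6): d=(12,2) right/bottom  bias=-1
    (10,1)@(21, 3): e=[0,70,-42] → ·  [on edge]
    (4,2)@(9, 5): e=[20,2,6] → █
    (5,2)@(11, 5): e=[16,10,2] → █
    (6,2)@(13, 5): e=[12,18,-2] → ·
    (9,2)@(19, 5): e=[0,42,-14] → ·  [on edge]
    (4,3)@(9, 7): e=[16,-18,30] → ·
    (5,3)@(11, 7): e=[12,-10,26] → ·
    (7,3)@(15, 7): e=[4,6,18] → █
    (8,3)@(17, 7): e=[0,14,14] → ·  [on edge]
    (7,4)@(15, 9): e=[0,-14,42] → ·  [on edge]
  covered (3 px):
    · · · · · · · · · · ·
    · · · · · · · · · · ·
    · · · · █ █ · · · · ·
    · · · · · · · █ · · ·
    · · · · · · · · · · ·
T1:
  degenerate (2·area = 0) — covers nothing
T2:
  2·area = 160  (B↔C swapped to make it positive)
  edge (20, 10)→(0, 6): d=(-20,-4) top-left  bias=+0
  edge (0, 6)→(10, 0): d=(10,-6) top-left  bias=+0
  edge (10, 0)→(20, 10): d=(10,10) right/bottom  bias=-1
    (4,0)@(9, 1): e=[136,4,20] → █
    (5,0)@(11, 1): e=[144,16,0] → ·  [on edge]
    (2,1)@(5, 3): e=[80,0,80] → █  [on edge]
    (3,1)@(7, 3): e=[88,12,60] → █
    (5,1)@(11, 3): e=[104,36,20] → █
    (6,1)@(13, 3): e=[112,48,0] → ·  [on edge]
    (1,2)@(3, 5): e=[32,8,120] → █
    (6,2)@(13, 5): e=[72,68,20] → █
    (7,2)@(15, 5): e=[80,80,0] → ·  [on edge]
    (1,3)@(3, 7): e=[-8,28,140] → ·
    (2,3)@(5, 7): e=[0,40,120] → █  [on edge]
    (7,3)@(15, 7): e=[40,100,20] → █
    (8,3)@(17, 7): e=[48,112,0] → ·  [on edge]
    (7,4)@(15, 9): e=[0,120,40] → █  [on edge]
    (9,4)@(19, 9): e=[16,144,0] → ·  [on edge]
  covered (19 px):
    · · · · █ · · · · · ·
    · · █ █ █ █ · · · · ·
    · █ █ █ █ █ █ · · · ·
    · · █ █ █ █ █ █ · · ·
    · · · · · · · █ █ · ·
T3:
  2·area = 28
  edge (18, 8)→(18, 10): d=(0,2) right/bottom  bias=-1
  edge (18, 10)→(4, 4): d=(-14,-6) top-left  bias=+0
  edge (4, 4)→(18, 8): d=(14,4) right/bottom  bias=-1
    (3,2)@(7, 5): e=[22,4,2] → █
    (4,2)@(9, 5): e=[18,16,-6] → ·
    (3,3)@(7, 7): e=[22,-24,30] → ·
    (5,3)@(11, 7): e=[14,0,14] → █  [on edge]
    (6,3)@(13, 7): e=[10,12,6] → █
    (7,3)@(15, 7): e=[6,24,-2] → ·
    (5,4)@(11, 9): e=[14,-28,42] → ·
    (6,4)@(13, 9): e=[10,-16,34] → ·
    (8,4)@(17, 9): e=[2,8,18] → █
    (9,4)@(19, 9): e=[-2,20,10] → ·
  covered (4 px):
    · · · · · · · · · · ·
    · · · · · · · · · · ·
    · · · █ · · · · · · ·
    · · · · · █ █ · · · ·
    · · · · · · · · █ · ·

Result: [[4,0],[2,1],[3,1],[4,1],[5,1],[1,2],[2,2],[3,2],[4,2],[5,2],[6,2],[2,3],[3,3],[4,3],[5,3],[6,3],[7,3],[7,4],[8,4]]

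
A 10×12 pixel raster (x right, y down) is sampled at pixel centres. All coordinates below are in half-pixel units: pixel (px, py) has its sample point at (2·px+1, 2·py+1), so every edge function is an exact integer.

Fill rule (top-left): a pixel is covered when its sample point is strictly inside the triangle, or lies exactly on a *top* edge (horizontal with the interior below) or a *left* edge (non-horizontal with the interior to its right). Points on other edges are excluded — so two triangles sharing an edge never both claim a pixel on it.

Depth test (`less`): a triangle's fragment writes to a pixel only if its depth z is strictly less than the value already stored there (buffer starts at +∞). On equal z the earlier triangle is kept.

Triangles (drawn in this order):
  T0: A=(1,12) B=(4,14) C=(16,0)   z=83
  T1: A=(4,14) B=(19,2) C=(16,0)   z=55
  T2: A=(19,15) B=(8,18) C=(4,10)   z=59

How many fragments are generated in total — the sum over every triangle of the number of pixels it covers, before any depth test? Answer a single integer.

T0:
  2·area = 66  (B↔C swapped to make it positive)
  edge (1, 12)→(16, 0): d=(15,-12) top-left  bias=+0
  edge (16, 0)→(4, 14): d=(-12,14) right/bottom  bias=-1
  edge (4, 14)→(1, 12): d=(-3,-2) top-left  bias=+0
    (7,0)@(15, 1): e=[3,2,61] → #
    (8,0)@(17, 1): e=[27,-26,65] → ·
    (6,1)@(13, 3): e=[9,6,51] → #
    (7,1)@(15, 3): e=[33,-22,55] → ·
    (5,2)@(11, 5): e=[15,10,41] → #
    (6,2)@(13, 5): e=[39,-18,45] → ·
    (4,3)@(9, 7): e=[21,14,31] → #
    (5,3)@(11, 7): e=[45,-14,35] → ·
    (2,4)@(5, 9): e=[3,46,17] → #
    (3,4)@(7, 9): e=[27,18,21] → #
    (4,4)@(9, 9): e=[51,-10,25] → ·
    (1,5)@(3, 11): e=[9,50,7] → #
  covered (9 px):
    · · · · · · · # · ·
    · · · · · · # · · ·
    · · · · · # · · · ·
    · · · · # · · · · ·
    · · # # · · · · · ·
    · # # · · · · · · ·
    · # · · · · · · · ·
    · · · · · · · · · ·
    · · · · · · · · · ·
    · · · · · · · · · ·
    · · · · · · · · · ·
    · · · · · · · · · ·
T1:
  2·area = 66  (B↔C swapped to make it positive)
  edge (4, 14)→(16, 0): d=(12,-14) top-left  bias=+0
  edge (16, 0)→(19, 2): d=(3,2) right/bottom  bias=-1
  edge (19, 2)→(4, 14): d=(-15,12) right/bottom  bias=-1
    (8,0)@(17, 1): e=[26,1,39] → #
    (9,0)@(19, 1): e=[54,-3,15] → ·
    (7,1)@(15, 3): e=[22,11,33] → #
    (9,1)@(19, 3): e=[78,3,-15] → ·
    (6,2)@(13, 5): e=[18,21,27] → #
    (8,2)@(17, 5): e=[74,13,-21] → ·
    (5,3)@(11, 7): e=[14,31,21] → #
    (6,3)@(13, 7): e=[42,27,-3] → ·
    (7,3)@(15, 7): e=[70,23,-27] → ·
    (4,4)@(9, 9): e=[10,41,15] → #
    (5,4)@(11, 9): e=[38,37,-9] → ·
    (3,5)@(7, 11): e=[6,51,9] → #
  covered (9 px):
    · · · · · · · · # ·
    · · · · · · · # # ·
    · · · · · · # # · ·
    · · · · · # · · · ·
    · · · · # · · · · ·
    · · · # · · · · · ·
    · · # · · · · · · ·
    · · · · · · · · · ·
    · · · · · · · · · ·
    · · · · · · · · · ·
    · · · · · · · · · ·
    · · · · · · · · · ·
T2:
  2·area = 100
  edge (19, 15)→(8, 18): d=(-11,3) right/bottom  bias=-1
  edge (8, 18)→(4, 10): d=(-4,-8) top-left  bias=+0
  edge (4, 10)→(19, 15): d=(15,5) right/bottom  bias=-1
    (0,4)@(1, 9): e=[120,-20,0] → ·  [on edge]
    (2,5)@(5, 11): e=[86,4,10] → #
    (3,5)@(7, 11): e=[80,20,0] → ·  [on edge]
    (2,6)@(5, 13): e=[64,-4,40] → ·
    (3,6)@(7, 13): e=[58,12,30] → #
    (4,6)@(9, 13): e=[52,28,20] → #
    (5,6)@(11, 13): e=[46,44,10] → #
    (6,6)@(13, 13): e=[40,60,0] → ·  [on edge]
    (3,7)@(7, 15): e=[36,4,60] → #
    (6,7)@(13, 15): e=[18,52,30] → #
    (7,7)@(15, 15): e=[12,68,20] → #
    (8,7)@(17, 15): e=[6,84,10] → #
    (9,7)@(19, 15): e=[0,100,0] → ·  [on edge]
  covered (12 px):
    · · · · · · · · · ·
    · · · · · · · · · ·
    · · · · · · · · · ·
    · · · · · · · · · ·
    · · · · · · · · · ·
    · · # · · · · · · ·
    · · · # # # · · · ·
    · · · # # # # # # ·
    · · · · # # · · · ·
    · · · · · · · · · ·
    · · · · · · · · · ·
    · · · · · · · · · ·

Answer: 30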